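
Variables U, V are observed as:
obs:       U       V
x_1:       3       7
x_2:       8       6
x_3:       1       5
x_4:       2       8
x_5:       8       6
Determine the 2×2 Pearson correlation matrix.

Step 1 — column means:
  mean(U) = (3 + 8 + 1 + 2 + 8) / 5 = 22/5 = 4.4
  mean(V) = (7 + 6 + 5 + 8 + 6) / 5 = 32/5 = 6.4

Step 2 — sample variances and covariances s[i,j] = (1/(n-1)) · Σ_k (x_{k,i} - mean_i) · (x_{k,j} - mean_j), with n-1 = 4:
  s[U,U] = ((-1.4)·(-1.4) + (3.6)·(3.6) + (-3.4)·(-3.4) + (-2.4)·(-2.4) + (3.6)·(3.6)) / 4 = 45.2/4 = 11.3
  s[U,V] = ((-1.4)·(0.6) + (3.6)·(-0.4) + (-3.4)·(-1.4) + (-2.4)·(1.6) + (3.6)·(-0.4)) / 4 = -2.8/4 = -0.7
  s[V,V] = ((0.6)·(0.6) + (-0.4)·(-0.4) + (-1.4)·(-1.4) + (1.6)·(1.6) + (-0.4)·(-0.4)) / 4 = 5.2/4 = 1.3
  Sample standard deviations s_i = √(s[i,i]):
  s(U) = √(11.3) = 3.3615
  s(V) = √(1.3) = 1.1402

Step 3 — r_{ij} = s_{ij} / (s_i · s_j):
  r[U,U] = 1 (diagonal).
  r[U,V] = -0.7 / (3.3615 · 1.1402) = -0.7 / 3.8328 = -0.1826
  r[V,V] = 1 (diagonal).

R is symmetric with unit diagonal. Assembling:

R = [[1, -0.1826],
 [-0.1826, 1]]


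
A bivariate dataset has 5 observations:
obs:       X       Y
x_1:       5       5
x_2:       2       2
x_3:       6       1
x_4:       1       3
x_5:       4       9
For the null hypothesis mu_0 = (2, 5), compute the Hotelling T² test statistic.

Step 1 — sample mean vector:
  mean(X) = (5 + 2 + 6 + 1 + 4) / 5 = 18/5 = 3.6
  mean(Y) = (5 + 2 + 1 + 3 + 9) / 5 = 20/5 = 4
  x̄ = (3.6, 4),  deviation x̄ - mu_0 = (3.6, 4) - (2, 5) = (1.6, -1).

Step 2 — sample covariance matrix, S[i,j] = (1/(n-1)) · Σ_k (x_{k,i} - mean_i) · (x_{k,j} - mean_j), divisor n-1 = 4:
  S[X,X] = ((1.4)·(1.4) + (-1.6)·(-1.6) + (2.4)·(2.4) + (-2.6)·(-2.6) + (0.4)·(0.4)) / 4 = 17.2/4 = 4.3
  S[X,Y] = ((1.4)·(1) + (-1.6)·(-2) + (2.4)·(-3) + (-2.6)·(-1) + (0.4)·(5)) / 4 = 2/4 = 0.5
  S[Y,Y] = ((1)·(1) + (-2)·(-2) + (-3)·(-3) + (-1)·(-1) + (5)·(5)) / 4 = 40/4 = 10
  S = [[4.3, 0.5],
 [0.5, 10]].

Step 3 — invert S. det(S) = 4.3·10 - (0.5)² = 42.75.
  S^{-1} = (1/det) · [[d, -b], [-b, a]] = [[0.2339, -0.0117],
 [-0.0117, 0.1006]].

Step 4 — quadratic form (x̄ - mu_0)^T · S^{-1} · (x̄ - mu_0):
  S^{-1} · (x̄ - mu_0) = (0.386, -0.1193),
  (x̄ - mu_0)^T · [...] = (1.6)·(0.386) + (-1)·(-0.1193) = 0.7368.

Step 5 — scale by n: T² = 5 · 0.7368 = 3.6842.

T² ≈ 3.6842


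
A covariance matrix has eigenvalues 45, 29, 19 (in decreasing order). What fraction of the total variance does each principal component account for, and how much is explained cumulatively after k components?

Step 1 — total variance = trace(Sigma) = Σ λ_i = 45 + 29 + 19 = 93.

Step 2 — fraction explained by component i = λ_i / Σ λ:
  PC1: 45/93 = 0.4839
  PC2: 29/93 = 0.3118
  PC3: 19/93 = 0.2043

Step 3 — cumulative fraction after k components = (λ_1 + ... + λ_k) / Σ λ:
  k = 1: 45/93 = 0.4839
  k = 2: (45 + 29)/93 = 74/93 = 0.7957
  k = 3: (45 + 29 + 19)/93 = 93/93 = 1

Summary (fraction, with percent):

explained: PC1 0.4839 (48.39%), PC2 0.3118 (31.18%), PC3 0.2043 (20.43%);  cumulative: 0.4839, 0.7957, 1


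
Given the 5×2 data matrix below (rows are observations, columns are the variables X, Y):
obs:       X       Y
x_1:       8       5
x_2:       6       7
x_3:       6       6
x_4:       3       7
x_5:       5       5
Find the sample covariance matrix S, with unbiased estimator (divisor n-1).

Step 1 — column means:
  mean(X) = (8 + 6 + 6 + 3 + 5) / 5 = 28/5 = 5.6
  mean(Y) = (5 + 7 + 6 + 7 + 5) / 5 = 30/5 = 6

Step 2 — sample covariance S[i,j] = (1/(n-1)) · Σ_k (x_{k,i} - mean_i) · (x_{k,j} - mean_j), with n-1 = 4.
  S[X,X] = ((2.4)·(2.4) + (0.4)·(0.4) + (0.4)·(0.4) + (-2.6)·(-2.6) + (-0.6)·(-0.6)) / 4 = 13.2/4 = 3.3
  S[X,Y] = ((2.4)·(-1) + (0.4)·(1) + (0.4)·(0) + (-2.6)·(1) + (-0.6)·(-1)) / 4 = -4/4 = -1
  S[Y,Y] = ((-1)·(-1) + (1)·(1) + (0)·(0) + (1)·(1) + (-1)·(-1)) / 4 = 4/4 = 1

S is symmetric (S[j,i] = S[i,j]). Assembling:

S = [[3.3, -1],
 [-1, 1]]


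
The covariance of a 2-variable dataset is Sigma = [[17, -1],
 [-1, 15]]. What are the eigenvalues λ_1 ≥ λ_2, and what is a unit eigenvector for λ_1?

Step 1 — characteristic polynomial of 2×2 Sigma:
  det(Sigma - λI) = λ² - trace · λ + det = 0.
  trace = 17 + 15 = 32, det = 17·15 - (-1)² = 254.
Step 2 — discriminant:
  Δ = trace² - 4·det = 1024 - 1016 = 8.
Step 3 — eigenvalues:
  λ = (trace ± √Δ)/2 = (32 ± 2.8284)/2,
  λ_1 = 17.4142,  λ_2 = 14.5858.

Step 4 — unit eigenvector for λ_1: solve (Sigma - λ_1 I)v = 0. First row:
  (17 - 17.4142)·v_x + (-1)·v_y = 0, i.e. (-0.4142)·v_x + (-1)·v_y = 0,
  so v ∝ (b, λ_1 - a) = (-1, 0.4142); multiply by -1 so the first entry is positive: u = (1, -0.4142).
  ||u|| = √((1)² + (-0.4142)²) = √(1.1716) ≈ 1.0824,
  v_1 = u/||u|| ≈ (0.9239, -0.3827) (||v_1|| = 1).

λ_1 = 17.4142,  λ_2 = 14.5858;  v_1 ≈ (0.9239, -0.3827)


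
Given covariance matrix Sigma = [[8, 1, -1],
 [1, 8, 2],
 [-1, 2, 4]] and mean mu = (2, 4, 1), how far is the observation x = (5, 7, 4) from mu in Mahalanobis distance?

Step 1 — centre the observation: (x - mu) = (3, 3, 3).

Step 2 — invert Sigma (cofactor / det for 3×3, or solve directly):
  Sigma^{-1} = [[0.1346, -0.0288, 0.0481],
 [-0.0288, 0.149, -0.0817],
 [0.0481, -0.0817, 0.3029]].

Step 3 — form the quadratic (x - mu)^T · Sigma^{-1} · (x - mu):
  Sigma^{-1} · (x - mu) = (0.4615, 0.1154, 0.8077).
  (x - mu)^T · [Sigma^{-1} · (x - mu)] = (3)·(0.4615) + (3)·(0.1154) + (3)·(0.8077) = 4.1538.

Step 4 — take square root: d = √(4.1538) ≈ 2.0381.

d(x, mu) = √(4.1538) ≈ 2.0381


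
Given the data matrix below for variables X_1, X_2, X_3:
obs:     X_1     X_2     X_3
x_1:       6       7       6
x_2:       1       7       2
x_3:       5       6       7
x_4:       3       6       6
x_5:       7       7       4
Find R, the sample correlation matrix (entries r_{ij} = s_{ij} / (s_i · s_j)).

Step 1 — column means:
  mean(X_1) = (6 + 1 + 5 + 3 + 7) / 5 = 22/5 = 4.4
  mean(X_2) = (7 + 7 + 6 + 6 + 7) / 5 = 33/5 = 6.6
  mean(X_3) = (6 + 2 + 7 + 6 + 4) / 5 = 25/5 = 5

Step 2 — sample variances and covariances s[i,j] = (1/(n-1)) · Σ_k (x_{k,i} - mean_i) · (x_{k,j} - mean_j), with n-1 = 4:
  s[X_1,X_1] = ((1.6)·(1.6) + (-3.4)·(-3.4) + (0.6)·(0.6) + (-1.4)·(-1.4) + (2.6)·(2.6)) / 4 = 23.2/4 = 5.8
  s[X_1,X_2] = ((1.6)·(0.4) + (-3.4)·(0.4) + (0.6)·(-0.6) + (-1.4)·(-0.6) + (2.6)·(0.4)) / 4 = 0.8/4 = 0.2
  s[X_1,X_3] = ((1.6)·(1) + (-3.4)·(-3) + (0.6)·(2) + (-1.4)·(1) + (2.6)·(-1)) / 4 = 9/4 = 2.25
  s[X_2,X_2] = ((0.4)·(0.4) + (0.4)·(0.4) + (-0.6)·(-0.6) + (-0.6)·(-0.6) + (0.4)·(0.4)) / 4 = 1.2/4 = 0.3
  s[X_2,X_3] = ((0.4)·(1) + (0.4)·(-3) + (-0.6)·(2) + (-0.6)·(1) + (0.4)·(-1)) / 4 = -3/4 = -0.75
  s[X_3,X_3] = ((1)·(1) + (-3)·(-3) + (2)·(2) + (1)·(1) + (-1)·(-1)) / 4 = 16/4 = 4
  Sample standard deviations s_i = √(s[i,i]):
  s(X_1) = √(5.8) = 2.4083
  s(X_2) = √(0.3) = 0.5477
  s(X_3) = √(4) = 2

Step 3 — r_{ij} = s_{ij} / (s_i · s_j):
  r[X_1,X_1] = 1 (diagonal).
  r[X_1,X_2] = 0.2 / (2.4083 · 0.5477) = 0.2 / 1.3191 = 0.1516
  r[X_1,X_3] = 2.25 / (2.4083 · 2) = 2.25 / 4.8166 = 0.4671
  r[X_2,X_2] = 1 (diagonal).
  r[X_2,X_3] = -0.75 / (0.5477 · 2) = -0.75 / 1.0954 = -0.6847
  r[X_3,X_3] = 1 (diagonal).

R is symmetric with unit diagonal. Assembling:

R = [[1, 0.1516, 0.4671],
 [0.1516, 1, -0.6847],
 [0.4671, -0.6847, 1]]


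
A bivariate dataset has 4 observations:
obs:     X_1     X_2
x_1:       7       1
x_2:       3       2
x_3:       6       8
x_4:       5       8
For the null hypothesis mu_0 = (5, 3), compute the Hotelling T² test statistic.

Step 1 — sample mean vector:
  mean(X_1) = (7 + 3 + 6 + 5) / 4 = 21/4 = 5.25
  mean(X_2) = (1 + 2 + 8 + 8) / 4 = 19/4 = 4.75
  x̄ = (5.25, 4.75),  deviation x̄ - mu_0 = (5.25, 4.75) - (5, 3) = (0.25, 1.75).

Step 2 — sample covariance matrix, S[i,j] = (1/(n-1)) · Σ_k (x_{k,i} - mean_i) · (x_{k,j} - mean_j), divisor n-1 = 3:
  S[X_1,X_1] = ((1.75)·(1.75) + (-2.25)·(-2.25) + (0.75)·(0.75) + (-0.25)·(-0.25)) / 3 = 8.75/3 = 2.9167
  S[X_1,X_2] = ((1.75)·(-3.75) + (-2.25)·(-2.75) + (0.75)·(3.25) + (-0.25)·(3.25)) / 3 = 1.25/3 = 0.4167
  S[X_2,X_2] = ((-3.75)·(-3.75) + (-2.75)·(-2.75) + (3.25)·(3.25) + (3.25)·(3.25)) / 3 = 42.75/3 = 14.25
  S = [[2.9167, 0.4167],
 [0.4167, 14.25]].

Step 3 — invert S. det(S) = 2.9167·14.25 - (0.4167)² = 41.3889.
  S^{-1} = (1/det) · [[d, -b], [-b, a]] = [[0.3443, -0.0101],
 [-0.0101, 0.0705]].

Step 4 — quadratic form (x̄ - mu_0)^T · S^{-1} · (x̄ - mu_0):
  S^{-1} · (x̄ - mu_0) = (0.0685, 0.1208),
  (x̄ - mu_0)^T · [...] = (0.25)·(0.0685) + (1.75)·(0.1208) = 0.2285.

Step 5 — scale by n: T² = 4 · 0.2285 = 0.9141.

T² ≈ 0.9141


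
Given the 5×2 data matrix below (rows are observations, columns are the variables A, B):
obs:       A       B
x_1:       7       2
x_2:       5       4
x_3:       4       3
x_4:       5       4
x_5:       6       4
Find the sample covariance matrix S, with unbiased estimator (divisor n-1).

Step 1 — column means:
  mean(A) = (7 + 5 + 4 + 5 + 6) / 5 = 27/5 = 5.4
  mean(B) = (2 + 4 + 3 + 4 + 4) / 5 = 17/5 = 3.4

Step 2 — sample covariance S[i,j] = (1/(n-1)) · Σ_k (x_{k,i} - mean_i) · (x_{k,j} - mean_j), with n-1 = 4.
  S[A,A] = ((1.6)·(1.6) + (-0.4)·(-0.4) + (-1.4)·(-1.4) + (-0.4)·(-0.4) + (0.6)·(0.6)) / 4 = 5.2/4 = 1.3
  S[A,B] = ((1.6)·(-1.4) + (-0.4)·(0.6) + (-1.4)·(-0.4) + (-0.4)·(0.6) + (0.6)·(0.6)) / 4 = -1.8/4 = -0.45
  S[B,B] = ((-1.4)·(-1.4) + (0.6)·(0.6) + (-0.4)·(-0.4) + (0.6)·(0.6) + (0.6)·(0.6)) / 4 = 3.2/4 = 0.8

S is symmetric (S[j,i] = S[i,j]). Assembling:

S = [[1.3, -0.45],
 [-0.45, 0.8]]


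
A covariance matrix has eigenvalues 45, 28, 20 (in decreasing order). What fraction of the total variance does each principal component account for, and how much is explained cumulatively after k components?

Step 1 — total variance = trace(Sigma) = Σ λ_i = 45 + 28 + 20 = 93.

Step 2 — fraction explained by component i = λ_i / Σ λ:
  PC1: 45/93 = 0.4839
  PC2: 28/93 = 0.3011
  PC3: 20/93 = 0.2151

Step 3 — cumulative fraction after k components = (λ_1 + ... + λ_k) / Σ λ:
  k = 1: 45/93 = 0.4839
  k = 2: (45 + 28)/93 = 73/93 = 0.7849
  k = 3: (45 + 28 + 20)/93 = 93/93 = 1

Summary (fraction, with percent):

explained: PC1 0.4839 (48.39%), PC2 0.3011 (30.11%), PC3 0.2151 (21.51%);  cumulative: 0.4839, 0.7849, 1


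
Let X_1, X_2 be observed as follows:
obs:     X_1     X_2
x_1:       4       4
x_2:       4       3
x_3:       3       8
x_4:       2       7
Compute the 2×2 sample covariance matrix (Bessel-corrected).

Step 1 — column means:
  mean(X_1) = (4 + 4 + 3 + 2) / 4 = 13/4 = 3.25
  mean(X_2) = (4 + 3 + 8 + 7) / 4 = 22/4 = 5.5

Step 2 — sample covariance S[i,j] = (1/(n-1)) · Σ_k (x_{k,i} - mean_i) · (x_{k,j} - mean_j), with n-1 = 3.
  S[X_1,X_1] = ((0.75)·(0.75) + (0.75)·(0.75) + (-0.25)·(-0.25) + (-1.25)·(-1.25)) / 3 = 2.75/3 = 0.9167
  S[X_1,X_2] = ((0.75)·(-1.5) + (0.75)·(-2.5) + (-0.25)·(2.5) + (-1.25)·(1.5)) / 3 = -5.5/3 = -1.8333
  S[X_2,X_2] = ((-1.5)·(-1.5) + (-2.5)·(-2.5) + (2.5)·(2.5) + (1.5)·(1.5)) / 3 = 17/3 = 5.6667

S is symmetric (S[j,i] = S[i,j]). Assembling:

S = [[0.9167, -1.8333],
 [-1.8333, 5.6667]]


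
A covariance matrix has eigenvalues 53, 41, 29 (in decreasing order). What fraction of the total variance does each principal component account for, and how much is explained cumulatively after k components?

Step 1 — total variance = trace(Sigma) = Σ λ_i = 53 + 41 + 29 = 123.

Step 2 — fraction explained by component i = λ_i / Σ λ:
  PC1: 53/123 = 0.4309
  PC2: 41/123 = 0.3333
  PC3: 29/123 = 0.2358

Step 3 — cumulative fraction after k components = (λ_1 + ... + λ_k) / Σ λ:
  k = 1: 53/123 = 0.4309
  k = 2: (53 + 41)/123 = 94/123 = 0.7642
  k = 3: (53 + 41 + 29)/123 = 123/123 = 1

Summary (fraction, with percent):

explained: PC1 0.4309 (43.09%), PC2 0.3333 (33.33%), PC3 0.2358 (23.58%);  cumulative: 0.4309, 0.7642, 1


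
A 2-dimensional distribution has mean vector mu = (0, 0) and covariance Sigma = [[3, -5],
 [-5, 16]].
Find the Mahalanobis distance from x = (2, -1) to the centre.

Step 1 — centre the observation: (x - mu) = (2, -1).

Step 2 — invert Sigma. det(Sigma) = 3·16 - (-5)² = 23.
  Sigma^{-1} = (1/det) · [[d, -b], [-b, a]] = [[0.6957, 0.2174],
 [0.2174, 0.1304]].

Step 3 — form the quadratic (x - mu)^T · Sigma^{-1} · (x - mu):
  Sigma^{-1} · (x - mu) = (1.1739, 0.3043).
  (x - mu)^T · [Sigma^{-1} · (x - mu)] = (2)·(1.1739) + (-1)·(0.3043) = 2.0435.

Step 4 — take square root: d = √(2.0435) ≈ 1.4295.

d(x, mu) = √(2.0435) ≈ 1.4295


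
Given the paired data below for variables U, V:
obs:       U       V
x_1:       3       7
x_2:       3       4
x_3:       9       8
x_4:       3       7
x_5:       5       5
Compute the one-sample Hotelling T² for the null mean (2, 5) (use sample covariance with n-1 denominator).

Step 1 — sample mean vector:
  mean(U) = (3 + 3 + 9 + 3 + 5) / 5 = 23/5 = 4.6
  mean(V) = (7 + 4 + 8 + 7 + 5) / 5 = 31/5 = 6.2
  x̄ = (4.6, 6.2),  deviation x̄ - mu_0 = (4.6, 6.2) - (2, 5) = (2.6, 1.2).

Step 2 — sample covariance matrix, S[i,j] = (1/(n-1)) · Σ_k (x_{k,i} - mean_i) · (x_{k,j} - mean_j), divisor n-1 = 4:
  S[U,U] = ((-1.6)·(-1.6) + (-1.6)·(-1.6) + (4.4)·(4.4) + (-1.6)·(-1.6) + (0.4)·(0.4)) / 4 = 27.2/4 = 6.8
  S[U,V] = ((-1.6)·(0.8) + (-1.6)·(-2.2) + (4.4)·(1.8) + (-1.6)·(0.8) + (0.4)·(-1.2)) / 4 = 8.4/4 = 2.1
  S[V,V] = ((0.8)·(0.8) + (-2.2)·(-2.2) + (1.8)·(1.8) + (0.8)·(0.8) + (-1.2)·(-1.2)) / 4 = 10.8/4 = 2.7
  S = [[6.8, 2.1],
 [2.1, 2.7]].

Step 3 — invert S. det(S) = 6.8·2.7 - (2.1)² = 13.95.
  S^{-1} = (1/det) · [[d, -b], [-b, a]] = [[0.1935, -0.1505],
 [-0.1505, 0.4875]].

Step 4 — quadratic form (x̄ - mu_0)^T · S^{-1} · (x̄ - mu_0):
  S^{-1} · (x̄ - mu_0) = (0.3226, 0.1935),
  (x̄ - mu_0)^T · [...] = (2.6)·(0.3226) + (1.2)·(0.1935) = 1.071.

Step 5 — scale by n: T² = 5 · 1.071 = 5.3548.

T² ≈ 5.3548


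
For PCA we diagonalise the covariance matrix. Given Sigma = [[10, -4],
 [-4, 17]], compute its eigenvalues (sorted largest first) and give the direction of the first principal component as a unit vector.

Step 1 — characteristic polynomial of 2×2 Sigma:
  det(Sigma - λI) = λ² - trace · λ + det = 0.
  trace = 10 + 17 = 27, det = 10·17 - (-4)² = 154.
Step 2 — discriminant:
  Δ = trace² - 4·det = 729 - 616 = 113.
Step 3 — eigenvalues:
  λ = (trace ± √Δ)/2 = (27 ± 10.6301)/2,
  λ_1 = 18.8151,  λ_2 = 8.1849.

Step 4 — unit eigenvector for λ_1: solve (Sigma - λ_1 I)v = 0. First row:
  (10 - 18.8151)·v_x + (-4)·v_y = 0, i.e. (-8.8151)·v_x + (-4)·v_y = 0,
  so v ∝ (b, λ_1 - a) = (-4, 8.8151); multiply by -1 so the first entry is positive: u = (4, -8.8151).
  ||u|| = √((4)² + (-8.8151)²) = √(93.7055) ≈ 9.6802,
  v_1 = u/||u|| ≈ (0.4132, -0.9106) (||v_1|| = 1).

λ_1 = 18.8151,  λ_2 = 8.1849;  v_1 ≈ (0.4132, -0.9106)


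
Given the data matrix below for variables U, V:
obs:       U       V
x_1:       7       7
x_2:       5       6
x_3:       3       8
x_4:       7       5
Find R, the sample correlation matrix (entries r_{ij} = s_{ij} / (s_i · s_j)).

Step 1 — column means:
  mean(U) = (7 + 5 + 3 + 7) / 4 = 22/4 = 5.5
  mean(V) = (7 + 6 + 8 + 5) / 4 = 26/4 = 6.5

Step 2 — sample variances and covariances s[i,j] = (1/(n-1)) · Σ_k (x_{k,i} - mean_i) · (x_{k,j} - mean_j), with n-1 = 3:
  s[U,U] = ((1.5)·(1.5) + (-0.5)·(-0.5) + (-2.5)·(-2.5) + (1.5)·(1.5)) / 3 = 11/3 = 3.6667
  s[U,V] = ((1.5)·(0.5) + (-0.5)·(-0.5) + (-2.5)·(1.5) + (1.5)·(-1.5)) / 3 = -5/3 = -1.6667
  s[V,V] = ((0.5)·(0.5) + (-0.5)·(-0.5) + (1.5)·(1.5) + (-1.5)·(-1.5)) / 3 = 5/3 = 1.6667
  Sample standard deviations s_i = √(s[i,i]):
  s(U) = √(3.6667) = 1.9149
  s(V) = √(1.6667) = 1.291

Step 3 — r_{ij} = s_{ij} / (s_i · s_j):
  r[U,U] = 1 (diagonal).
  r[U,V] = -1.6667 / (1.9149 · 1.291) = -1.6667 / 2.4721 = -0.6742
  r[V,V] = 1 (diagonal).

R is symmetric with unit diagonal. Assembling:

R = [[1, -0.6742],
 [-0.6742, 1]]


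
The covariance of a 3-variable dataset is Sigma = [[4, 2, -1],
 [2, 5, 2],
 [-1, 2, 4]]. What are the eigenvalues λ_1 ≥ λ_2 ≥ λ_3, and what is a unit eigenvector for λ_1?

Step 1 — characteristic polynomial p(λ) = det(λI - Sigma) = λ³ - tr·λ² + c_1·λ - det, where tr = trace, c_1 = sum of the principal 2×2 minors, det = det(Sigma):
  tr = 4 + 5 + 4 = 13,
  c_1 = (4·5 - (2)²) + (4·4 - (-1)²) + (5·4 - (2)²) = 16 + 15 + 16 = 47,
  det = 4·(5·4 - (2)²) - (2)·((2)·4 - (2)·(-1)) + (-1)·((2)·(2) - 5·(-1)) = 4·(16) - (2)·(10) + (-1)·(9) = 35.
  So p(λ) = λ³ - 13λ² + 47λ - 35.
Step 2 — look for an integer root (rational root theorem: any rational root is an integer divisor of 35). Testing λ = 1:
  p(1) = 1 - 13 + 47 - 35 = 0  ✓
  Dividing out (λ - 1): p(λ) = (λ - 1)(λ² - 12λ + 35).
Step 3 — remaining eigenvalues from the quadratic λ² - 12λ + 35 = 0:
  Δ = 12² - 4·35 = 144 - 140 = 4,  λ = (12 ± √4)/2 = (12 ± 2)/2 = 7 or 5.
  Sorted: λ_1 = 7,  λ_2 = 5,  λ_3 = 1  (check: sum = 13 = tr ✓).

Step 4 — unit eigenvector for λ_1 = 7: v spans the null space of (Sigma - λ_1 I), whose rows are
  r_1 = (-3, 2, -1),  r_2 = (2, -2, 2),  r_3 = (-1, 2, -3).
  v is orthogonal to every row, so take v ∝ r_1 × r_2 = ((2)·(2) - (-1)·(-2), (-1)·(2) - (-3)·(2), (-3)·(-2) - (2)·(2)) = (2, 4, 2).
  Rescale (divide by 2): u = (1, 2, 1).
  ||u|| = √((1)² + (2)² + (1)²) = √(6) ≈ 2.4495,  v_1 = u/||u|| ≈ (0.4082, 0.8165, 0.4082) (||v_1|| = 1).

λ_1 = 7,  λ_2 = 5,  λ_3 = 1;  v_1 ≈ (0.4082, 0.8165, 0.4082)


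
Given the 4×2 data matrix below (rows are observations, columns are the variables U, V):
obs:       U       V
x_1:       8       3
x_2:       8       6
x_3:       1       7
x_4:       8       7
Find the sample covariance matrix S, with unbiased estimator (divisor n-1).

Step 1 — column means:
  mean(U) = (8 + 8 + 1 + 8) / 4 = 25/4 = 6.25
  mean(V) = (3 + 6 + 7 + 7) / 4 = 23/4 = 5.75

Step 2 — sample covariance S[i,j] = (1/(n-1)) · Σ_k (x_{k,i} - mean_i) · (x_{k,j} - mean_j), with n-1 = 3.
  S[U,U] = ((1.75)·(1.75) + (1.75)·(1.75) + (-5.25)·(-5.25) + (1.75)·(1.75)) / 3 = 36.75/3 = 12.25
  S[U,V] = ((1.75)·(-2.75) + (1.75)·(0.25) + (-5.25)·(1.25) + (1.75)·(1.25)) / 3 = -8.75/3 = -2.9167
  S[V,V] = ((-2.75)·(-2.75) + (0.25)·(0.25) + (1.25)·(1.25) + (1.25)·(1.25)) / 3 = 10.75/3 = 3.5833

S is symmetric (S[j,i] = S[i,j]). Assembling:

S = [[12.25, -2.9167],
 [-2.9167, 3.5833]]


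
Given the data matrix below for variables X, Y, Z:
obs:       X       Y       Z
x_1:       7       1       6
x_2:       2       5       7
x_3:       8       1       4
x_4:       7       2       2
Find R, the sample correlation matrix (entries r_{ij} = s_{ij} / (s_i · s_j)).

Step 1 — column means:
  mean(X) = (7 + 2 + 8 + 7) / 4 = 24/4 = 6
  mean(Y) = (1 + 5 + 1 + 2) / 4 = 9/4 = 2.25
  mean(Z) = (6 + 7 + 4 + 2) / 4 = 19/4 = 4.75

Step 2 — sample variances and covariances s[i,j] = (1/(n-1)) · Σ_k (x_{k,i} - mean_i) · (x_{k,j} - mean_j), with n-1 = 3:
  s[X,X] = ((1)·(1) + (-4)·(-4) + (2)·(2) + (1)·(1)) / 3 = 22/3 = 7.3333
  s[X,Y] = ((1)·(-1.25) + (-4)·(2.75) + (2)·(-1.25) + (1)·(-0.25)) / 3 = -15/3 = -5
  s[X,Z] = ((1)·(1.25) + (-4)·(2.25) + (2)·(-0.75) + (1)·(-2.75)) / 3 = -12/3 = -4
  s[Y,Y] = ((-1.25)·(-1.25) + (2.75)·(2.75) + (-1.25)·(-1.25) + (-0.25)·(-0.25)) / 3 = 10.75/3 = 3.5833
  s[Y,Z] = ((-1.25)·(1.25) + (2.75)·(2.25) + (-1.25)·(-0.75) + (-0.25)·(-2.75)) / 3 = 6.25/3 = 2.0833
  s[Z,Z] = ((1.25)·(1.25) + (2.25)·(2.25) + (-0.75)·(-0.75) + (-2.75)·(-2.75)) / 3 = 14.75/3 = 4.9167
  Sample standard deviations s_i = √(s[i,i]):
  s(X) = √(7.3333) = 2.708
  s(Y) = √(3.5833) = 1.893
  s(Z) = √(4.9167) = 2.2174

Step 3 — r_{ij} = s_{ij} / (s_i · s_j):
  r[X,X] = 1 (diagonal).
  r[X,Y] = -5 / (2.708 · 1.893) = -5 / 5.1262 = -0.9754
  r[X,Z] = -4 / (2.708 · 2.2174) = -4 / 6.0046 = -0.6662
  r[Y,Y] = 1 (diagonal).
  r[Y,Z] = 2.0833 / (1.893 · 2.2174) = 2.0833 / 4.1974 = 0.4963
  r[Z,Z] = 1 (diagonal).

R is symmetric with unit diagonal. Assembling:

R = [[1, -0.9754, -0.6662],
 [-0.9754, 1, 0.4963],
 [-0.6662, 0.4963, 1]]


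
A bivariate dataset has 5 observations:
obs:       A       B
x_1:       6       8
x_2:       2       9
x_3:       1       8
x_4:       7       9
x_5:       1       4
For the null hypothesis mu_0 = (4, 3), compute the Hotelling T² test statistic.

Step 1 — sample mean vector:
  mean(A) = (6 + 2 + 1 + 7 + 1) / 5 = 17/5 = 3.4
  mean(B) = (8 + 9 + 8 + 9 + 4) / 5 = 38/5 = 7.6
  x̄ = (3.4, 7.6),  deviation x̄ - mu_0 = (3.4, 7.6) - (4, 3) = (-0.6, 4.6).

Step 2 — sample covariance matrix, S[i,j] = (1/(n-1)) · Σ_k (x_{k,i} - mean_i) · (x_{k,j} - mean_j), divisor n-1 = 4:
  S[A,A] = ((2.6)·(2.6) + (-1.4)·(-1.4) + (-2.4)·(-2.4) + (3.6)·(3.6) + (-2.4)·(-2.4)) / 4 = 33.2/4 = 8.3
  S[A,B] = ((2.6)·(0.4) + (-1.4)·(1.4) + (-2.4)·(0.4) + (3.6)·(1.4) + (-2.4)·(-3.6)) / 4 = 11.8/4 = 2.95
  S[B,B] = ((0.4)·(0.4) + (1.4)·(1.4) + (0.4)·(0.4) + (1.4)·(1.4) + (-3.6)·(-3.6)) / 4 = 17.2/4 = 4.3
  S = [[8.3, 2.95],
 [2.95, 4.3]].

Step 3 — invert S. det(S) = 8.3·4.3 - (2.95)² = 26.9875.
  S^{-1} = (1/det) · [[d, -b], [-b, a]] = [[0.1593, -0.1093],
 [-0.1093, 0.3075]].

Step 4 — quadratic form (x̄ - mu_0)^T · S^{-1} · (x̄ - mu_0):
  S^{-1} · (x̄ - mu_0) = (-0.5984, 1.4803),
  (x̄ - mu_0)^T · [...] = (-0.6)·(-0.5984) + (4.6)·(1.4803) = 7.1685.

Step 5 — scale by n: T² = 5 · 7.1685 = 35.8425.

T² ≈ 35.8425


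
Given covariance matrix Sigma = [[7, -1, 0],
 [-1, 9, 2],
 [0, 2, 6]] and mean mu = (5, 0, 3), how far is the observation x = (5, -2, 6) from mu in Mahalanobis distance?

Step 1 — centre the observation: (x - mu) = (0, -2, 3).

Step 2 — invert Sigma (cofactor / det for 3×3, or solve directly):
  Sigma^{-1} = [[0.1453, 0.0174, -0.0058],
 [0.0174, 0.1221, -0.0407],
 [-0.0058, -0.0407, 0.1802]].

Step 3 — form the quadratic (x - mu)^T · Sigma^{-1} · (x - mu):
  Sigma^{-1} · (x - mu) = (-0.0523, -0.3663, 0.6221).
  (x - mu)^T · [Sigma^{-1} · (x - mu)] = (0)·(-0.0523) + (-2)·(-0.3663) + (3)·(0.6221) = 2.5988.

Step 4 — take square root: d = √(2.5988) ≈ 1.6121.

d(x, mu) = √(2.5988) ≈ 1.6121


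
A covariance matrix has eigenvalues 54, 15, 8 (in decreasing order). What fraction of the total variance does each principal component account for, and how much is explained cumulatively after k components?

Step 1 — total variance = trace(Sigma) = Σ λ_i = 54 + 15 + 8 = 77.

Step 2 — fraction explained by component i = λ_i / Σ λ:
  PC1: 54/77 = 0.7013
  PC2: 15/77 = 0.1948
  PC3: 8/77 = 0.1039

Step 3 — cumulative fraction after k components = (λ_1 + ... + λ_k) / Σ λ:
  k = 1: 54/77 = 0.7013
  k = 2: (54 + 15)/77 = 69/77 = 0.8961
  k = 3: (54 + 15 + 8)/77 = 77/77 = 1

Summary (fraction, with percent):

explained: PC1 0.7013 (70.13%), PC2 0.1948 (19.48%), PC3 0.1039 (10.39%);  cumulative: 0.7013, 0.8961, 1


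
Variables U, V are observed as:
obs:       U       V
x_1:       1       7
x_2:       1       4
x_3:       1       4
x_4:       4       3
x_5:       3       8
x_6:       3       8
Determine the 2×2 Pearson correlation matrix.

Step 1 — column means:
  mean(U) = (1 + 1 + 1 + 4 + 3 + 3) / 6 = 13/6 = 2.1667
  mean(V) = (7 + 4 + 4 + 3 + 8 + 8) / 6 = 34/6 = 5.6667

Step 2 — sample variances and covariances s[i,j] = (1/(n-1)) · Σ_k (x_{k,i} - mean_i) · (x_{k,j} - mean_j), with n-1 = 5:
  s[U,U] = ((-1.1667)·(-1.1667) + (-1.1667)·(-1.1667) + (-1.1667)·(-1.1667) + (1.8333)·(1.8333) + (0.8333)·(0.8333) + (0.8333)·(0.8333)) / 5 = 8.8333/5 = 1.7667
  s[U,V] = ((-1.1667)·(1.3333) + (-1.1667)·(-1.6667) + (-1.1667)·(-1.6667) + (1.8333)·(-2.6667) + (0.8333)·(2.3333) + (0.8333)·(2.3333)) / 5 = 1.3333/5 = 0.2667
  s[V,V] = ((1.3333)·(1.3333) + (-1.6667)·(-1.6667) + (-1.6667)·(-1.6667) + (-2.6667)·(-2.6667) + (2.3333)·(2.3333) + (2.3333)·(2.3333)) / 5 = 25.3333/5 = 5.0667
  Sample standard deviations s_i = √(s[i,i]):
  s(U) = √(1.7667) = 1.3292
  s(V) = √(5.0667) = 2.2509

Step 3 — r_{ij} = s_{ij} / (s_i · s_j):
  r[U,U] = 1 (diagonal).
  r[U,V] = 0.2667 / (1.3292 · 2.2509) = 0.2667 / 2.9918 = 0.0891
  r[V,V] = 1 (diagonal).

R is symmetric with unit diagonal. Assembling:

R = [[1, 0.0891],
 [0.0891, 1]]


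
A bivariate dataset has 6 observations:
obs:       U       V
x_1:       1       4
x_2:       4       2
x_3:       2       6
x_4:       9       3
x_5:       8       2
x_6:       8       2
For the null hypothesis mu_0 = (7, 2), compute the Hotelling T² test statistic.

Step 1 — sample mean vector:
  mean(U) = (1 + 4 + 2 + 9 + 8 + 8) / 6 = 32/6 = 5.3333
  mean(V) = (4 + 2 + 6 + 3 + 2 + 2) / 6 = 19/6 = 3.1667
  x̄ = (5.3333, 3.1667),  deviation x̄ - mu_0 = (5.3333, 3.1667) - (7, 2) = (-1.6667, 1.1667).

Step 2 — sample covariance matrix, S[i,j] = (1/(n-1)) · Σ_k (x_{k,i} - mean_i) · (x_{k,j} - mean_j), divisor n-1 = 5:
  S[U,U] = ((-4.3333)·(-4.3333) + (-1.3333)·(-1.3333) + (-3.3333)·(-3.3333) + (3.6667)·(3.6667) + (2.6667)·(2.6667) + (2.6667)·(2.6667)) / 5 = 59.3333/5 = 11.8667
  S[U,V] = ((-4.3333)·(0.8333) + (-1.3333)·(-1.1667) + (-3.3333)·(2.8333) + (3.6667)·(-0.1667) + (2.6667)·(-1.1667) + (2.6667)·(-1.1667)) / 5 = -18.3333/5 = -3.6667
  S[V,V] = ((0.8333)·(0.8333) + (-1.1667)·(-1.1667) + (2.8333)·(2.8333) + (-0.1667)·(-0.1667) + (-1.1667)·(-1.1667) + (-1.1667)·(-1.1667)) / 5 = 12.8333/5 = 2.5667
  S = [[11.8667, -3.6667],
 [-3.6667, 2.5667]].

Step 3 — invert S. det(S) = 11.8667·2.5667 - (-3.6667)² = 17.0133.
  S^{-1} = (1/det) · [[d, -b], [-b, a]] = [[0.1509, 0.2155],
 [0.2155, 0.6975]].

Step 4 — quadratic form (x̄ - mu_0)^T · S^{-1} · (x̄ - mu_0):
  S^{-1} · (x̄ - mu_0) = (0, 0.4545),
  (x̄ - mu_0)^T · [...] = (-1.6667)·(0) + (1.1667)·(0.4545) = 0.5303.

Step 5 — scale by n: T² = 6 · 0.5303 = 3.1818.

T² ≈ 3.1818


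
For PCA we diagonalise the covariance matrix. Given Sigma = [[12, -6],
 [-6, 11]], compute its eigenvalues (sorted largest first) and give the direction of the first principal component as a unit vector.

Step 1 — characteristic polynomial of 2×2 Sigma:
  det(Sigma - λI) = λ² - trace · λ + det = 0.
  trace = 12 + 11 = 23, det = 12·11 - (-6)² = 96.
Step 2 — discriminant:
  Δ = trace² - 4·det = 529 - 384 = 145.
Step 3 — eigenvalues:
  λ = (trace ± √Δ)/2 = (23 ± 12.0416)/2,
  λ_1 = 17.5208,  λ_2 = 5.4792.

Step 4 — unit eigenvector for λ_1: solve (Sigma - λ_1 I)v = 0. First row:
  (12 - 17.5208)·v_x + (-6)·v_y = 0, i.e. (-5.5208)·v_x + (-6)·v_y = 0,
  so v ∝ (b, λ_1 - a) = (-6, 5.5208); multiply by -1 so the first entry is positive: u = (6, -5.5208).
  ||u|| = √((6)² + (-5.5208)²) = √(66.4792) ≈ 8.1535,
  v_1 = u/||u|| ≈ (0.7359, -0.6771) (||v_1|| = 1).

λ_1 = 17.5208,  λ_2 = 5.4792;  v_1 ≈ (0.7359, -0.6771)


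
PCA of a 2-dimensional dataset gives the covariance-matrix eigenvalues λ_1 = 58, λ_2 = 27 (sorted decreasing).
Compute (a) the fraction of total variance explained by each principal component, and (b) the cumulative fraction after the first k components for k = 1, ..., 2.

Step 1 — total variance = trace(Sigma) = Σ λ_i = 58 + 27 = 85.

Step 2 — fraction explained by component i = λ_i / Σ λ:
  PC1: 58/85 = 0.6824
  PC2: 27/85 = 0.3176

Step 3 — cumulative fraction after k components = (λ_1 + ... + λ_k) / Σ λ:
  k = 1: 58/85 = 0.6824
  k = 2: (58 + 27)/85 = 85/85 = 1

Summary (fraction, with percent):

explained: PC1 0.6824 (68.24%), PC2 0.3176 (31.76%);  cumulative: 0.6824, 1


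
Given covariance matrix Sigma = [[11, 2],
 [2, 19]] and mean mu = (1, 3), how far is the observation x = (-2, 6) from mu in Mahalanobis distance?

Step 1 — centre the observation: (x - mu) = (-3, 3).

Step 2 — invert Sigma. det(Sigma) = 11·19 - (2)² = 205.
  Sigma^{-1} = (1/det) · [[d, -b], [-b, a]] = [[0.0927, -0.0098],
 [-0.0098, 0.0537]].

Step 3 — form the quadratic (x - mu)^T · Sigma^{-1} · (x - mu):
  Sigma^{-1} · (x - mu) = (-0.3073, 0.1902).
  (x - mu)^T · [Sigma^{-1} · (x - mu)] = (-3)·(-0.3073) + (3)·(0.1902) = 1.4927.

Step 4 — take square root: d = √(1.4927) ≈ 1.2218.

d(x, mu) = √(1.4927) ≈ 1.2218


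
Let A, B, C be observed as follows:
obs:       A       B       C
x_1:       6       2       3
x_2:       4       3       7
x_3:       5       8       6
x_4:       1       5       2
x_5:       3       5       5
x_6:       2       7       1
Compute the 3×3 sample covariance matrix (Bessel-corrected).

Step 1 — column means:
  mean(A) = (6 + 4 + 5 + 1 + 3 + 2) / 6 = 21/6 = 3.5
  mean(B) = (2 + 3 + 8 + 5 + 5 + 7) / 6 = 30/6 = 5
  mean(C) = (3 + 7 + 6 + 2 + 5 + 1) / 6 = 24/6 = 4

Step 2 — sample covariance S[i,j] = (1/(n-1)) · Σ_k (x_{k,i} - mean_i) · (x_{k,j} - mean_j), with n-1 = 5.
  S[A,A] = ((2.5)·(2.5) + (0.5)·(0.5) + (1.5)·(1.5) + (-2.5)·(-2.5) + (-0.5)·(-0.5) + (-1.5)·(-1.5)) / 5 = 17.5/5 = 3.5
  S[A,B] = ((2.5)·(-3) + (0.5)·(-2) + (1.5)·(3) + (-2.5)·(0) + (-0.5)·(0) + (-1.5)·(2)) / 5 = -7/5 = -1.4
  S[A,C] = ((2.5)·(-1) + (0.5)·(3) + (1.5)·(2) + (-2.5)·(-2) + (-0.5)·(1) + (-1.5)·(-3)) / 5 = 11/5 = 2.2
  S[B,B] = ((-3)·(-3) + (-2)·(-2) + (3)·(3) + (0)·(0) + (0)·(0) + (2)·(2)) / 5 = 26/5 = 5.2
  S[B,C] = ((-3)·(-1) + (-2)·(3) + (3)·(2) + (0)·(-2) + (0)·(1) + (2)·(-3)) / 5 = -3/5 = -0.6
  S[C,C] = ((-1)·(-1) + (3)·(3) + (2)·(2) + (-2)·(-2) + (1)·(1) + (-3)·(-3)) / 5 = 28/5 = 5.6

S is symmetric (S[j,i] = S[i,j]). Assembling:

S = [[3.5, -1.4, 2.2],
 [-1.4, 5.2, -0.6],
 [2.2, -0.6, 5.6]]


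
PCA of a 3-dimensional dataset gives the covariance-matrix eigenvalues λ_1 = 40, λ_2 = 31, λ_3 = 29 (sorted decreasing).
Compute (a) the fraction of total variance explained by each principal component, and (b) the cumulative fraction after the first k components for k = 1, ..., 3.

Step 1 — total variance = trace(Sigma) = Σ λ_i = 40 + 31 + 29 = 100.

Step 2 — fraction explained by component i = λ_i / Σ λ:
  PC1: 40/100 = 0.4
  PC2: 31/100 = 0.31
  PC3: 29/100 = 0.29

Step 3 — cumulative fraction after k components = (λ_1 + ... + λ_k) / Σ λ:
  k = 1: 40/100 = 0.4
  k = 2: (40 + 31)/100 = 71/100 = 0.71
  k = 3: (40 + 31 + 29)/100 = 100/100 = 1

Summary (fraction, with percent):

explained: PC1 0.4 (40%), PC2 0.31 (31%), PC3 0.29 (29%);  cumulative: 0.4, 0.71, 1


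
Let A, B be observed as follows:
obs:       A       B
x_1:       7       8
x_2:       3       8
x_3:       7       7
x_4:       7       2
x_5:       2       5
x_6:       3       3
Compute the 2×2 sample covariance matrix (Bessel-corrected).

Step 1 — column means:
  mean(A) = (7 + 3 + 7 + 7 + 2 + 3) / 6 = 29/6 = 4.8333
  mean(B) = (8 + 8 + 7 + 2 + 5 + 3) / 6 = 33/6 = 5.5

Step 2 — sample covariance S[i,j] = (1/(n-1)) · Σ_k (x_{k,i} - mean_i) · (x_{k,j} - mean_j), with n-1 = 5.
  S[A,A] = ((2.1667)·(2.1667) + (-1.8333)·(-1.8333) + (2.1667)·(2.1667) + (2.1667)·(2.1667) + (-2.8333)·(-2.8333) + (-1.8333)·(-1.8333)) / 5 = 28.8333/5 = 5.7667
  S[A,B] = ((2.1667)·(2.5) + (-1.8333)·(2.5) + (2.1667)·(1.5) + (2.1667)·(-3.5) + (-2.8333)·(-0.5) + (-1.8333)·(-2.5)) / 5 = 2.5/5 = 0.5
  S[B,B] = ((2.5)·(2.5) + (2.5)·(2.5) + (1.5)·(1.5) + (-3.5)·(-3.5) + (-0.5)·(-0.5) + (-2.5)·(-2.5)) / 5 = 33.5/5 = 6.7

S is symmetric (S[j,i] = S[i,j]). Assembling:

S = [[5.7667, 0.5],
 [0.5, 6.7]]


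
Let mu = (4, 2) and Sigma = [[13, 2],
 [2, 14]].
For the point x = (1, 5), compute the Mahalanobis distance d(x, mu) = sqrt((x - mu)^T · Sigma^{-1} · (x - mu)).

Step 1 — centre the observation: (x - mu) = (-3, 3).

Step 2 — invert Sigma. det(Sigma) = 13·14 - (2)² = 178.
  Sigma^{-1} = (1/det) · [[d, -b], [-b, a]] = [[0.0787, -0.0112],
 [-0.0112, 0.073]].

Step 3 — form the quadratic (x - mu)^T · Sigma^{-1} · (x - mu):
  Sigma^{-1} · (x - mu) = (-0.2697, 0.2528).
  (x - mu)^T · [Sigma^{-1} · (x - mu)] = (-3)·(-0.2697) + (3)·(0.2528) = 1.5674.

Step 4 — take square root: d = √(1.5674) ≈ 1.252.

d(x, mu) = √(1.5674) ≈ 1.252


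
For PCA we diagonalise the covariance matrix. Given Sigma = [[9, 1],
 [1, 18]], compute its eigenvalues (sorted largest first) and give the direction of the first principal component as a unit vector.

Step 1 — characteristic polynomial of 2×2 Sigma:
  det(Sigma - λI) = λ² - trace · λ + det = 0.
  trace = 9 + 18 = 27, det = 9·18 - (1)² = 161.
Step 2 — discriminant:
  Δ = trace² - 4·det = 729 - 644 = 85.
Step 3 — eigenvalues:
  λ = (trace ± √Δ)/2 = (27 ± 9.2195)/2,
  λ_1 = 18.1098,  λ_2 = 8.8902.

Step 4 — unit eigenvector for λ_1: solve (Sigma - λ_1 I)v = 0. First row:
  (9 - 18.1098)·v_x + (1)·v_y = 0, i.e. (-9.1098)·v_x + (1)·v_y = 0,
  so v ∝ (b, λ_1 - a) = (1, 9.1098) = u.
  ||u|| = √((1)² + (9.1098)²) = √(83.988) ≈ 9.1645,
  v_1 = u/||u|| ≈ (0.1091, 0.994) (||v_1|| = 1).

λ_1 = 18.1098,  λ_2 = 8.8902;  v_1 ≈ (0.1091, 0.994)


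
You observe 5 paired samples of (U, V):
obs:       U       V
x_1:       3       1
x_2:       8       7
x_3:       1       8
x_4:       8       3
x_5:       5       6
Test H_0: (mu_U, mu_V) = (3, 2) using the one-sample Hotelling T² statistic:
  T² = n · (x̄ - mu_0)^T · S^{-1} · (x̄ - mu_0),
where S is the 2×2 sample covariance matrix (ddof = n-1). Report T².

Step 1 — sample mean vector:
  mean(U) = (3 + 8 + 1 + 8 + 5) / 5 = 25/5 = 5
  mean(V) = (1 + 7 + 8 + 3 + 6) / 5 = 25/5 = 5
  x̄ = (5, 5),  deviation x̄ - mu_0 = (5, 5) - (3, 2) = (2, 3).

Step 2 — sample covariance matrix, S[i,j] = (1/(n-1)) · Σ_k (x_{k,i} - mean_i) · (x_{k,j} - mean_j), divisor n-1 = 4:
  S[U,U] = ((-2)·(-2) + (3)·(3) + (-4)·(-4) + (3)·(3) + (0)·(0)) / 4 = 38/4 = 9.5
  S[U,V] = ((-2)·(-4) + (3)·(2) + (-4)·(3) + (3)·(-2) + (0)·(1)) / 4 = -4/4 = -1
  S[V,V] = ((-4)·(-4) + (2)·(2) + (3)·(3) + (-2)·(-2) + (1)·(1)) / 4 = 34/4 = 8.5
  S = [[9.5, -1],
 [-1, 8.5]].

Step 3 — invert S. det(S) = 9.5·8.5 - (-1)² = 79.75.
  S^{-1} = (1/det) · [[d, -b], [-b, a]] = [[0.1066, 0.0125],
 [0.0125, 0.1191]].

Step 4 — quadratic form (x̄ - mu_0)^T · S^{-1} · (x̄ - mu_0):
  S^{-1} · (x̄ - mu_0) = (0.2508, 0.3824),
  (x̄ - mu_0)^T · [...] = (2)·(0.2508) + (3)·(0.3824) = 1.6489.

Step 5 — scale by n: T² = 5 · 1.6489 = 8.2445.

T² ≈ 8.2445


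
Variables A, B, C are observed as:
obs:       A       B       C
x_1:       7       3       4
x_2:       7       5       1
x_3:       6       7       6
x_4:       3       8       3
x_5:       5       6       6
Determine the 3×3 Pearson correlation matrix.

Step 1 — column means:
  mean(A) = (7 + 7 + 6 + 3 + 5) / 5 = 28/5 = 5.6
  mean(B) = (3 + 5 + 7 + 8 + 6) / 5 = 29/5 = 5.8
  mean(C) = (4 + 1 + 6 + 3 + 6) / 5 = 20/5 = 4

Step 2 — sample variances and covariances s[i,j] = (1/(n-1)) · Σ_k (x_{k,i} - mean_i) · (x_{k,j} - mean_j), with n-1 = 4:
  s[A,A] = ((1.4)·(1.4) + (1.4)·(1.4) + (0.4)·(0.4) + (-2.6)·(-2.6) + (-0.6)·(-0.6)) / 4 = 11.2/4 = 2.8
  s[A,B] = ((1.4)·(-2.8) + (1.4)·(-0.8) + (0.4)·(1.2) + (-2.6)·(2.2) + (-0.6)·(0.2)) / 4 = -10.4/4 = -2.6
  s[A,C] = ((1.4)·(0) + (1.4)·(-3) + (0.4)·(2) + (-2.6)·(-1) + (-0.6)·(2)) / 4 = -2/4 = -0.5
  s[B,B] = ((-2.8)·(-2.8) + (-0.8)·(-0.8) + (1.2)·(1.2) + (2.2)·(2.2) + (0.2)·(0.2)) / 4 = 14.8/4 = 3.7
  s[B,C] = ((-2.8)·(0) + (-0.8)·(-3) + (1.2)·(2) + (2.2)·(-1) + (0.2)·(2)) / 4 = 3/4 = 0.75
  s[C,C] = ((0)·(0) + (-3)·(-3) + (2)·(2) + (-1)·(-1) + (2)·(2)) / 4 = 18/4 = 4.5
  Sample standard deviations s_i = √(s[i,i]):
  s(A) = √(2.8) = 1.6733
  s(B) = √(3.7) = 1.9235
  s(C) = √(4.5) = 2.1213

Step 3 — r_{ij} = s_{ij} / (s_i · s_j):
  r[A,A] = 1 (diagonal).
  r[A,B] = -2.6 / (1.6733 · 1.9235) = -2.6 / 3.2187 = -0.8078
  r[A,C] = -0.5 / (1.6733 · 2.1213) = -0.5 / 3.5496 = -0.1409
  r[B,B] = 1 (diagonal).
  r[B,C] = 0.75 / (1.9235 · 2.1213) = 0.75 / 4.0804 = 0.1838
  r[C,C] = 1 (diagonal).

R is symmetric with unit diagonal. Assembling:

R = [[1, -0.8078, -0.1409],
 [-0.8078, 1, 0.1838],
 [-0.1409, 0.1838, 1]]


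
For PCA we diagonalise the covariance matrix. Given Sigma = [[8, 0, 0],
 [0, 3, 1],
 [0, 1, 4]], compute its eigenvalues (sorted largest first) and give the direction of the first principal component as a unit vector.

Step 1 — characteristic polynomial p(λ) = det(λI - Sigma) = λ³ - tr·λ² + c_1·λ - det, where tr = trace, c_1 = sum of the principal 2×2 minors, det = det(Sigma):
  tr = 8 + 3 + 4 = 15,
  c_1 = (8·3 - (0)²) + (8·4 - (0)²) + (3·4 - (1)²) = 24 + 32 + 11 = 67,
  det = 8·(3·4 - (1)²) - (0)·((0)·4 - (1)·(0)) + (0)·((0)·(1) - 3·(0)) = 8·(11) - (0)·(0) + (0)·(0) = 88.
  So p(λ) = λ³ - 15λ² + 67λ - 88.
Step 2 — look for an integer root (rational root theorem: any rational root is an integer divisor of 88). Testing λ = 8:
  p(8) = 512 - 960 + 536 - 88 = 0  ✓
  Dividing out (λ - 8): p(λ) = (λ - 8)(λ² - 7λ + 11).
Step 3 — remaining eigenvalues from the quadratic λ² - 7λ + 11 = 0:
  Δ = 7² - 4·11 = 49 - 44 = 5,  λ = (7 ± √5)/2 = (7 ± 2.2361)/2 ≈ 4.618 or 2.382.
  Sorted: λ_1 = 8,  λ_2 = 4.618,  λ_3 = 2.382  (check: sum = 15 = tr ✓).

Step 4 — unit eigenvector for λ_1 = 8: v spans the null space of (Sigma - λ_1 I), whose rows are
  r_1 = (0, 0, 0),  r_2 = (0, -5, 1),  r_3 = (0, 1, -4).
  v is orthogonal to every row, so take v ∝ r_2 × r_3 = ((-5)·(-4) - (1)·(1), (1)·(0) - (0)·(-4), (0)·(1) - (-5)·(0)) = (19, 0, 0).
  Rescale (divide by 19): u = (1, 0, 0).
  ||u|| = √((1)² + (0)² + (0)²) = √(1) = 1,  v_1 = u/||u|| ≈ (1, 0, 0) (||v_1|| = 1).

λ_1 = 8,  λ_2 = 4.618,  λ_3 = 2.382;  v_1 ≈ (1, 0, 0)


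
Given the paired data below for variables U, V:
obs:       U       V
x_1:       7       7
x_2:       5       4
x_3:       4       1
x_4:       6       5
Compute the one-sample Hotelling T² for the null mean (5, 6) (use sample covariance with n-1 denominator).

Step 1 — sample mean vector:
  mean(U) = (7 + 5 + 4 + 6) / 4 = 22/4 = 5.5
  mean(V) = (7 + 4 + 1 + 5) / 4 = 17/4 = 4.25
  x̄ = (5.5, 4.25),  deviation x̄ - mu_0 = (5.5, 4.25) - (5, 6) = (0.5, -1.75).

Step 2 — sample covariance matrix, S[i,j] = (1/(n-1)) · Σ_k (x_{k,i} - mean_i) · (x_{k,j} - mean_j), divisor n-1 = 3:
  S[U,U] = ((1.5)·(1.5) + (-0.5)·(-0.5) + (-1.5)·(-1.5) + (0.5)·(0.5)) / 3 = 5/3 = 1.6667
  S[U,V] = ((1.5)·(2.75) + (-0.5)·(-0.25) + (-1.5)·(-3.25) + (0.5)·(0.75)) / 3 = 9.5/3 = 3.1667
  S[V,V] = ((2.75)·(2.75) + (-0.25)·(-0.25) + (-3.25)·(-3.25) + (0.75)·(0.75)) / 3 = 18.75/3 = 6.25
  S = [[1.6667, 3.1667],
 [3.1667, 6.25]].

Step 3 — invert S. det(S) = 1.6667·6.25 - (3.1667)² = 0.3889.
  S^{-1} = (1/det) · [[d, -b], [-b, a]] = [[16.0714, -8.1429],
 [-8.1429, 4.2857]].

Step 4 — quadratic form (x̄ - mu_0)^T · S^{-1} · (x̄ - mu_0):
  S^{-1} · (x̄ - mu_0) = (22.2857, -11.5714),
  (x̄ - mu_0)^T · [...] = (0.5)·(22.2857) + (-1.75)·(-11.5714) = 31.3929.

Step 5 — scale by n: T² = 4 · 31.3929 = 125.5714.

T² ≈ 125.5714


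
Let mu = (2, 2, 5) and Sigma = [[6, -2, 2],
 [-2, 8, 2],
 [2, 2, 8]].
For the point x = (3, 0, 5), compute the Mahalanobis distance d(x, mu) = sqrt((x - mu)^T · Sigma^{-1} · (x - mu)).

Step 1 — centre the observation: (x - mu) = (1, -2, 0).

Step 2 — invert Sigma (cofactor / det for 3×3, or solve directly):
  Sigma^{-1} = [[0.2143, 0.0714, -0.0714],
 [0.0714, 0.1571, -0.0571],
 [-0.0714, -0.0571, 0.1571]].

Step 3 — form the quadratic (x - mu)^T · Sigma^{-1} · (x - mu):
  Sigma^{-1} · (x - mu) = (0.0714, -0.2429, 0.0429).
  (x - mu)^T · [Sigma^{-1} · (x - mu)] = (1)·(0.0714) + (-2)·(-0.2429) + (0)·(0.0429) = 0.5571.

Step 4 — take square root: d = √(0.5571) ≈ 0.7464.

d(x, mu) = √(0.5571) ≈ 0.7464


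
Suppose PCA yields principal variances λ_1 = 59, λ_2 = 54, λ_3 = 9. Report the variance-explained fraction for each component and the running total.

Step 1 — total variance = trace(Sigma) = Σ λ_i = 59 + 54 + 9 = 122.

Step 2 — fraction explained by component i = λ_i / Σ λ:
  PC1: 59/122 = 0.4836
  PC2: 54/122 = 0.4426
  PC3: 9/122 = 0.0738

Step 3 — cumulative fraction after k components = (λ_1 + ... + λ_k) / Σ λ:
  k = 1: 59/122 = 0.4836
  k = 2: (59 + 54)/122 = 113/122 = 0.9262
  k = 3: (59 + 54 + 9)/122 = 122/122 = 1

Summary (fraction, with percent):

explained: PC1 0.4836 (48.36%), PC2 0.4426 (44.26%), PC3 0.0738 (7.38%);  cumulative: 0.4836, 0.9262, 1
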